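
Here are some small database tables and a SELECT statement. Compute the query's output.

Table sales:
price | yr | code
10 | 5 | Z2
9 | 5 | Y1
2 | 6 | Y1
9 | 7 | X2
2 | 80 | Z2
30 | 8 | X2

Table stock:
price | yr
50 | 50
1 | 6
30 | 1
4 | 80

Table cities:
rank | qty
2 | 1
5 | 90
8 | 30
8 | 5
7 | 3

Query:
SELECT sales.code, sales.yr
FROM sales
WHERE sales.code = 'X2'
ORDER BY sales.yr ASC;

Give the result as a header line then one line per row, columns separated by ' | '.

== RESULT ==
sales.code | sales.yr
X2 | 7
X2 | 8

Derivation:
After WHERE (2 rows):
sales.price | sales.yr | sales.code
9 | 7 | X2
30 | 8 | X2
After SELECT (2 rows):
sales.code | sales.yr
X2 | 7
X2 | 8
After ORDER BY (2 rows):
sales.code | sales.yr
X2 | 7
X2 | 8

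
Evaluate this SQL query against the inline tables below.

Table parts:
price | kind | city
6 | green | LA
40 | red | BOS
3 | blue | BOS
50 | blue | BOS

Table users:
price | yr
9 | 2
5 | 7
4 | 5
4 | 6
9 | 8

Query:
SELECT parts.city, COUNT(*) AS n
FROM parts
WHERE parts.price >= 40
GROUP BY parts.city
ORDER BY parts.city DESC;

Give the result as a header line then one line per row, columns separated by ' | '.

After WHERE (2 rows):
parts.price | parts.kind | parts.city
40 | red | BOS
50 | blue | BOS
After GROUP BY (1 rows):
parts.city | n
BOS | 2
After ORDER BY (1 rows):
parts.city | n
BOS | 2

== RESULT ==
parts.city | n
BOS | 2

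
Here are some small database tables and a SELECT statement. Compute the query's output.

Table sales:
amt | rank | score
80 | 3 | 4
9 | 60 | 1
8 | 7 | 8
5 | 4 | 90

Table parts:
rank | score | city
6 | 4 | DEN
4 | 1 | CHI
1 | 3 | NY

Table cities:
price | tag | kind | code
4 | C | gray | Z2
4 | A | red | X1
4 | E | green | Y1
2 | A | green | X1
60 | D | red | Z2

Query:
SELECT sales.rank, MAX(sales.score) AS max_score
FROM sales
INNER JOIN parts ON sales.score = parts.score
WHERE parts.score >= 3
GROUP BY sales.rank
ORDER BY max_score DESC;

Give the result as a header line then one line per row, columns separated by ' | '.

After JOIN parts (2 rows):
sales.amt | sales.rank | sales.score | parts.rank | parts.score | parts.city
80 | 3 | 4 | 6 | 4 | DEN
9 | 60 | 1 | 4 | 1 | CHI
After WHERE (1 rows):
sales.amt | sales.rank | sales.score | parts.rank | parts.score | parts.city
80 | 3 | 4 | 6 | 4 | DEN
After GROUP BY (1 rows):
sales.rank | max_score
3 | 4
After ORDER BY (1 rows):
sales.rank | max_score
3 | 4

== RESULT ==
sales.rank | max_score
3 | 4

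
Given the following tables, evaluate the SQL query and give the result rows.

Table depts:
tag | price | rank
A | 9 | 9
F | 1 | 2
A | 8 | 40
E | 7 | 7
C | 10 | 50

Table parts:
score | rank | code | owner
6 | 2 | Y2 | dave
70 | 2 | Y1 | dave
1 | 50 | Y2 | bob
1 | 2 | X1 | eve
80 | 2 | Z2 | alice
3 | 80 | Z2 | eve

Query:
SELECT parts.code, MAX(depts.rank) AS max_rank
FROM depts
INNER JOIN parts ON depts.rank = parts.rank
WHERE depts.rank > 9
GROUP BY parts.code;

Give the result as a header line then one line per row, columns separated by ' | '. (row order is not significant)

== RESULT ==
parts.code | max_rank
Y2 | 50

Derivation:
After JOIN parts (5 rows):
depts.tag | depts.price | depts.rank | parts.score | parts.rank | parts.code | parts.owner
F | 1 | 2 | 6 | 2 | Y2 | dave
F | 1 | 2 | 70 | 2 | Y1 | dave
F | 1 | 2 | 1 | 2 | X1 | eve
F | 1 | 2 | 80 | 2 | Z2 | alice
C | 10 | 50 | 1 | 50 | Y2 | bob
After WHERE (1 rows):
depts.tag | depts.price | depts.rank | parts.score | parts.rank | parts.code | parts.owner
C | 10 | 50 | 1 | 50 | Y2 | bob
After GROUP BY (1 rows):
parts.code | max_rank
Y2 | 50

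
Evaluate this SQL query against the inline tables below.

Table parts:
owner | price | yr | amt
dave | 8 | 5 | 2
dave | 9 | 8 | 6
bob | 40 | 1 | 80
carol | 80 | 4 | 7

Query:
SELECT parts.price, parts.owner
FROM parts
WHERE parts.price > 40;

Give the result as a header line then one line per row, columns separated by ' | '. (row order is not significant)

== RESULT ==
parts.price | parts.owner
80 | carol

Derivation:
After WHERE (1 rows):
parts.owner | parts.price | parts.yr | parts.amt
carol | 80 | 4 | 7
After SELECT (1 rows):
parts.price | parts.owner
80 | carol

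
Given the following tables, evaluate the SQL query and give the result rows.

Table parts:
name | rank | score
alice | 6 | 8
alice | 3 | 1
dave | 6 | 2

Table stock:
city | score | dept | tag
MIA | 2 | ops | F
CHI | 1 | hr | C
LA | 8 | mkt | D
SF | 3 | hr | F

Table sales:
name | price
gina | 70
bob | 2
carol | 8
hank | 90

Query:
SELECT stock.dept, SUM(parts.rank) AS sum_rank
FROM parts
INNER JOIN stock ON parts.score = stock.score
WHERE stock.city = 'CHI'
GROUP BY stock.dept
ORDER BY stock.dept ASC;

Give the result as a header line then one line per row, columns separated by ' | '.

After JOIN stock (3 rows):
parts.name | parts.rank | parts.score | stock.city | stock.score | stock.dept | stock.tag
alice | 6 | 8 | LA | 8 | mkt | D
alice | 3 | 1 | CHI | 1 | hr | C
dave | 6 | 2 | MIA | 2 | ops | F
After WHERE (1 rows):
parts.name | parts.rank | parts.score | stock.city | stock.score | stock.dept | stock.tag
alice | 3 | 1 | CHI | 1 | hr | C
After GROUP BY (1 rows):
stock.dept | sum_rank
hr | 3
After ORDER BY (1 rows):
stock.dept | sum_rank
hr | 3

== RESULT ==
stock.dept | sum_rank
hr | 3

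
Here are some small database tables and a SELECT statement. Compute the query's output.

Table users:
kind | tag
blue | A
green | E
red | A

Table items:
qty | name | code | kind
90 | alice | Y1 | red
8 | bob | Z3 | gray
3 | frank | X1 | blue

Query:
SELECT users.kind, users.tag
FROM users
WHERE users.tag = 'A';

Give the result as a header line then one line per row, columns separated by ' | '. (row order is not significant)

== RESULT ==
users.kind | users.tag
blue | A
red | A

Derivation:
After WHERE (2 rows):
users.kind | users.tag
blue | A
red | A
After SELECT (2 rows):
users.kind | users.tag
blue | A
red | A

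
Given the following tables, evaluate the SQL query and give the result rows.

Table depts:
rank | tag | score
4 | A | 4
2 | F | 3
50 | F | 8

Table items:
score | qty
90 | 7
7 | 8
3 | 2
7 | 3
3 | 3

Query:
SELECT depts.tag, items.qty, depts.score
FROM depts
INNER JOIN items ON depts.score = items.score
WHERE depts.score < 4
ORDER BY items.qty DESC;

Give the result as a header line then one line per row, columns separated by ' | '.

After JOIN items (2 rows):
depts.rank | depts.tag | depts.score | items.score | items.qty
2 | F | 3 | 3 | 2
2 | F | 3 | 3 | 3
After WHERE (2 rows):
depts.rank | depts.tag | depts.score | items.score | items.qty
2 | F | 3 | 3 | 2
2 | F | 3 | 3 | 3
After SELECT (2 rows):
depts.tag | items.qty | depts.score
F | 2 | 3
F | 3 | 3
After ORDER BY (2 rows):
depts.tag | items.qty | depts.score
F | 3 | 3
F | 2 | 3

== RESULT ==
depts.tag | items.qty | depts.score
F | 3 | 3
F | 2 | 3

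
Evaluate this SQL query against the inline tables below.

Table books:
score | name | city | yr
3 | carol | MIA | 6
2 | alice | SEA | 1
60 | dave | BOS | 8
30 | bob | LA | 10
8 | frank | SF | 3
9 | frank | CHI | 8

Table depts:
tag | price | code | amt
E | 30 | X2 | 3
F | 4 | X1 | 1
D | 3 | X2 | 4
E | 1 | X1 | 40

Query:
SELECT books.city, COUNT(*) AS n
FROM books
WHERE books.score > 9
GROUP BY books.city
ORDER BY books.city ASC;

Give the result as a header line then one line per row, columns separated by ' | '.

== RESULT ==
books.city | n
BOS | 1
LA | 1

Derivation:
After WHERE (2 rows):
books.score | books.name | books.city | books.yr
60 | dave | BOS | 8
30 | bob | LA | 10
After GROUP BY (2 rows):
books.city | n
BOS | 1
LA | 1
After ORDER BY (2 rows):
books.city | n
BOS | 1
LA | 1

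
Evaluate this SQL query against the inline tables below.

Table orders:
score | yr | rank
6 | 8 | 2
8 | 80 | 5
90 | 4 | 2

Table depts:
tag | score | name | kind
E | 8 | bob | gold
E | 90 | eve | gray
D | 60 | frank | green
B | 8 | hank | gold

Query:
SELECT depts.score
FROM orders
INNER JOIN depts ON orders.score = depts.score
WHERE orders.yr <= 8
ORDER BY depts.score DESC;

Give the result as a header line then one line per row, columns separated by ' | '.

== RESULT ==
depts.score
90

Derivation:
After JOIN depts (3 rows):
orders.score | orders.yr | orders.rank | depts.tag | depts.score | depts.name | depts.kind
8 | 80 | 5 | E | 8 | bob | gold
8 | 80 | 5 | B | 8 | hank | gold
90 | 4 | 2 | E | 90 | eve | gray
After WHERE (1 rows):
orders.score | orders.yr | orders.rank | depts.tag | depts.score | depts.name | depts.kind
90 | 4 | 2 | E | 90 | eve | gray
After SELECT (1 rows):
depts.score
90
After ORDER BY (1 rows):
depts.score
90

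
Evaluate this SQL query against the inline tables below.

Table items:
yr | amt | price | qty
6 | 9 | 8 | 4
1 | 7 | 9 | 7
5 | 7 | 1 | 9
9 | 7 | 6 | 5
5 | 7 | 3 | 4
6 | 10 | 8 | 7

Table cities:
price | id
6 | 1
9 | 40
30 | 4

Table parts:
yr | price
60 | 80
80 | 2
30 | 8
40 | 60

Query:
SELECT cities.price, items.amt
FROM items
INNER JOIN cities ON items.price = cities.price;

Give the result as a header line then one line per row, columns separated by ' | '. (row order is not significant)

== RESULT ==
cities.price | items.amt
9 | 7
6 | 7

Derivation:
After JOIN cities (2 rows):
items.yr | items.amt | items.price | items.qty | cities.price | cities.id
1 | 7 | 9 | 7 | 9 | 40
9 | 7 | 6 | 5 | 6 | 1
After SELECT (2 rows):
cities.price | items.amt
9 | 7
6 | 7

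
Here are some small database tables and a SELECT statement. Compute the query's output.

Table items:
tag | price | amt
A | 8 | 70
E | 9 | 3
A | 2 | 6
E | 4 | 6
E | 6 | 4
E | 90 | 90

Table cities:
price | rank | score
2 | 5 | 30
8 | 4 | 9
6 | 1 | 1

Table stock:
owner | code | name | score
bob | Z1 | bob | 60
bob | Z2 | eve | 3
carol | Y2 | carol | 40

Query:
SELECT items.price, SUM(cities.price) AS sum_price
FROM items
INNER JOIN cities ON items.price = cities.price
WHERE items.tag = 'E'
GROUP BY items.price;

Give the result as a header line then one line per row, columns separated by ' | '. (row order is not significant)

== RESULT ==
items.price | sum_price
6 | 6

Derivation:
After JOIN cities (3 rows):
items.tag | items.price | items.amt | cities.price | cities.rank | cities.score
A | 8 | 70 | 8 | 4 | 9
A | 2 | 6 | 2 | 5 | 30
E | 6 | 4 | 6 | 1 | 1
After WHERE (1 rows):
items.tag | items.price | items.amt | cities.price | cities.rank | cities.score
E | 6 | 4 | 6 | 1 | 1
After GROUP BY (1 rows):
items.price | sum_price
6 | 6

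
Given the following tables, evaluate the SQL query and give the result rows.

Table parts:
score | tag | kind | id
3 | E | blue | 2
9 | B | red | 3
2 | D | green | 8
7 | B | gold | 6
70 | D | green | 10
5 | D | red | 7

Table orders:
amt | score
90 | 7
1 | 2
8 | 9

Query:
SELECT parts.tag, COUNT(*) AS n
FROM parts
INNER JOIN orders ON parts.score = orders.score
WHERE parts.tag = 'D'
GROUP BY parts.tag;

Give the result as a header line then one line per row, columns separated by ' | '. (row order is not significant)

After JOIN orders (3 rows):
parts.score | parts.tag | parts.kind | parts.id | orders.amt | orders.score
9 | B | red | 3 | 8 | 9
2 | D | green | 8 | 1 | 2
7 | B | gold | 6 | 90 | 7
After WHERE (1 rows):
parts.score | parts.tag | parts.kind | parts.id | orders.amt | orders.score
2 | D | green | 8 | 1 | 2
After GROUP BY (1 rows):
parts.tag | n
D | 1

== RESULT ==
parts.tag | n
D | 1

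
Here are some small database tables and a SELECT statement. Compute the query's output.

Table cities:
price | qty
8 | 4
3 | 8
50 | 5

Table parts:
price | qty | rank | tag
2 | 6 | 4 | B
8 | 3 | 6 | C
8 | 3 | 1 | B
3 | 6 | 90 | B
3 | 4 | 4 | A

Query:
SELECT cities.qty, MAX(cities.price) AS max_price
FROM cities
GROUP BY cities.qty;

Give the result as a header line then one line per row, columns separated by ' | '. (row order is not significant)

After GROUP BY (3 rows):
cities.qty | max_price
4 | 8
8 | 3
5 | 50

== RESULT ==
cities.qty | max_price
4 | 8
8 | 3
5 | 50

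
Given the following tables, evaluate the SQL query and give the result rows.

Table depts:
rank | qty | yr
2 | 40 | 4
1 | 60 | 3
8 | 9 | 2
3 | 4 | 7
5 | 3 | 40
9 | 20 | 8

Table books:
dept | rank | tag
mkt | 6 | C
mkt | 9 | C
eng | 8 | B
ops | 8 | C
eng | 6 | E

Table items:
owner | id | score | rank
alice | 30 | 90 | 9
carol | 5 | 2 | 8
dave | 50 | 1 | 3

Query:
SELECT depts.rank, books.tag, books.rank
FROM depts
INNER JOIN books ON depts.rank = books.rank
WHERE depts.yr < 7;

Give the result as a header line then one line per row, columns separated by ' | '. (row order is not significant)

== RESULT ==
depts.rank | books.tag | books.rank
8 | B | 8
8 | C | 8

Derivation:
After JOIN books (3 rows):
depts.rank | depts.qty | depts.yr | books.dept | books.rank | books.tag
8 | 9 | 2 | eng | 8 | B
8 | 9 | 2 | ops | 8 | C
9 | 20 | 8 | mkt | 9 | C
After WHERE (2 rows):
depts.rank | depts.qty | depts.yr | books.dept | books.rank | books.tag
8 | 9 | 2 | eng | 8 | B
8 | 9 | 2 | ops | 8 | C
After SELECT (2 rows):
depts.rank | books.tag | books.rank
8 | B | 8
8 | C | 8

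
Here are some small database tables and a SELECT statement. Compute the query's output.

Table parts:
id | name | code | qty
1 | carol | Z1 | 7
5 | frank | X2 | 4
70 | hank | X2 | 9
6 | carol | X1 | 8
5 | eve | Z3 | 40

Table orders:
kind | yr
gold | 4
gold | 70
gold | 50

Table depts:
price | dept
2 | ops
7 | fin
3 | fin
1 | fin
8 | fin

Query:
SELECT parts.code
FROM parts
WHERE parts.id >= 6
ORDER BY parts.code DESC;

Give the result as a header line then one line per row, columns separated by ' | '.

== RESULT ==
parts.code
X2
X1

Derivation:
After WHERE (2 rows):
parts.id | parts.name | parts.code | parts.qty
70 | hank | X2 | 9
6 | carol | X1 | 8
After SELECT (2 rows):
parts.code
X2
X1
After ORDER BY (2 rows):
parts.code
X2
X1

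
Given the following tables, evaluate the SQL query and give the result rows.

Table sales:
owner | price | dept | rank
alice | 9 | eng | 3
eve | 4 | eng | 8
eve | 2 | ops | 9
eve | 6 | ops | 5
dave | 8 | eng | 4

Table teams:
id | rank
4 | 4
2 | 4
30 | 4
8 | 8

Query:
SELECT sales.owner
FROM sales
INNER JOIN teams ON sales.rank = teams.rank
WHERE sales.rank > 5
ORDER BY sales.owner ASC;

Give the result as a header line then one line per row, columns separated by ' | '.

After JOIN teams (4 rows):
sales.owner | sales.price | sales.dept | sales.rank | teams.id | teams.rank
eve | 4 | eng | 8 | 8 | 8
dave | 8 | eng | 4 | 4 | 4
dave | 8 | eng | 4 | 2 | 4
dave | 8 | eng | 4 | 30 | 4
After WHERE (1 rows):
sales.owner | sales.price | sales.dept | sales.rank | teams.id | teams.rank
eve | 4 | eng | 8 | 8 | 8
After SELECT (1 rows):
sales.owner
eve
After ORDER BY (1 rows):
sales.owner
eve

== RESULT ==
sales.owner
eve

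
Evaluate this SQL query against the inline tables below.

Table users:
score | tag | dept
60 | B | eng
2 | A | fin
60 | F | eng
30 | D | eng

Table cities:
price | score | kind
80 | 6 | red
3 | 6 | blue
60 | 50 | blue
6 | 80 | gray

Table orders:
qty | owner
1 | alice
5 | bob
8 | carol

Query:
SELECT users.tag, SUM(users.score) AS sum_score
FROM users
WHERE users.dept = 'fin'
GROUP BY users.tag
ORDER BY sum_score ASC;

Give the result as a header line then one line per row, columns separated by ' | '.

After WHERE (1 rows):
users.score | users.tag | users.dept
2 | A | fin
After GROUP BY (1 rows):
users.tag | sum_score
A | 2
After ORDER BY (1 rows):
users.tag | sum_score
A | 2

== RESULT ==
users.tag | sum_score
A | 2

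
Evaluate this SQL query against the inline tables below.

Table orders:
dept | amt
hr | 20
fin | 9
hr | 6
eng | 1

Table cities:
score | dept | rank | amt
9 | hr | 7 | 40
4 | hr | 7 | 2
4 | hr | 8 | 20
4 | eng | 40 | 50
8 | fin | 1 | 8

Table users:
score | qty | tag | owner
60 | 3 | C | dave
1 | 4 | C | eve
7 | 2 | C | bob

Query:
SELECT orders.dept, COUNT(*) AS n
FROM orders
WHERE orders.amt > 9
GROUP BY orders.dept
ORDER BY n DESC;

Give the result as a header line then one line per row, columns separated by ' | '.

After WHERE (1 rows):
orders.dept | orders.amt
hr | 20
After GROUP BY (1 rows):
orders.dept | n
hr | 1
After ORDER BY (1 rows):
orders.dept | n
hr | 1

== RESULT ==
orders.dept | n
hr | 1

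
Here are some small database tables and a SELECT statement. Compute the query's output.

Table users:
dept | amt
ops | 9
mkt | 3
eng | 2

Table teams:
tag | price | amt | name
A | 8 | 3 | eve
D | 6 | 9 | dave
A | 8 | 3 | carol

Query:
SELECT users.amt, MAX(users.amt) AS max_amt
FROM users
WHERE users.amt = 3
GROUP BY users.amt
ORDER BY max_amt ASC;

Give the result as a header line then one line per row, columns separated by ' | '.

After WHERE (1 rows):
users.dept | users.amt
mkt | 3
After GROUP BY (1 rows):
users.amt | max_amt
3 | 3
After ORDER BY (1 rows):
users.amt | max_amt
3 | 3

== RESULT ==
users.amt | max_amt
3 | 3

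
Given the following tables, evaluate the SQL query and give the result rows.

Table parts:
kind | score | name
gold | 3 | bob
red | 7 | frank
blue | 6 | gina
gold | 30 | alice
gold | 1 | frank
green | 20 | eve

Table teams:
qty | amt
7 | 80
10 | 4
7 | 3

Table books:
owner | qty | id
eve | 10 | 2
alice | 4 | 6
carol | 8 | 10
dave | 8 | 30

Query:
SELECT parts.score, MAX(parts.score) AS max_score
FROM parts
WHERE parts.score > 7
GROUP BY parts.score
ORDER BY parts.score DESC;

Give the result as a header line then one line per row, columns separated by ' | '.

After WHERE (2 rows):
parts.kind | parts.score | parts.name
gold | 30 | alice
green | 20 | eve
After GROUP BY (2 rows):
parts.score | max_score
30 | 30
20 | 20
After ORDER BY (2 rows):
parts.score | max_score
30 | 30
20 | 20

== RESULT ==
parts.score | max_score
30 | 30
20 | 20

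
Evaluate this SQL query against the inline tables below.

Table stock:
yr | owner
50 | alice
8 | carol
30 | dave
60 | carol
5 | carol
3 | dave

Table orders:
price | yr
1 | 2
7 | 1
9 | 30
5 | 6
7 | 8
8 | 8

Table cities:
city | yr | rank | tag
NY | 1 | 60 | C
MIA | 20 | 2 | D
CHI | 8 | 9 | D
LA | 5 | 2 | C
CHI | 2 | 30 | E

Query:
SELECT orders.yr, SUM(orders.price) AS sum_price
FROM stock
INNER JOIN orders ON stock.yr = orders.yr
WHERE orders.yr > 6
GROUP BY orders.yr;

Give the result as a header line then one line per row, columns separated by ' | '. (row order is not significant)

== RESULT ==
orders.yr | sum_price
8 | 15
30 | 9

Derivation:
After JOIN orders (3 rows):
stock.yr | stock.owner | orders.price | orders.yr
8 | carol | 7 | 8
8 | carol | 8 | 8
30 | dave | 9 | 30
After WHERE (3 rows):
stock.yr | stock.owner | orders.price | orders.yr
8 | carol | 7 | 8
8 | carol | 8 | 8
30 | dave | 9 | 30
After GROUP BY (2 rows):
orders.yr | sum_price
8 | 15
30 | 9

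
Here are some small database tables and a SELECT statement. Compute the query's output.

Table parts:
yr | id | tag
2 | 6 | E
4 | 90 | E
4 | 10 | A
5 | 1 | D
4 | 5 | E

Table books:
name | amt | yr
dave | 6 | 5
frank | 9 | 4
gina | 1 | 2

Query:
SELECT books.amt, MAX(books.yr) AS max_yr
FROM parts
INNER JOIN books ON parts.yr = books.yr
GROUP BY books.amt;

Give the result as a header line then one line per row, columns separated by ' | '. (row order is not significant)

After JOIN books (5 rows):
parts.yr | parts.id | parts.tag | books.name | books.amt | books.yr
2 | 6 | E | gina | 1 | 2
4 | 90 | E | frank | 9 | 4
4 | 10 | A | frank | 9 | 4
5 | 1 | D | dave | 6 | 5
4 | 5 | E | frank | 9 | 4
After GROUP BY (3 rows):
books.amt | max_yr
1 | 2
9 | 4
6 | 5

== RESULT ==
books.amt | max_yr
1 | 2
9 | 4
6 | 5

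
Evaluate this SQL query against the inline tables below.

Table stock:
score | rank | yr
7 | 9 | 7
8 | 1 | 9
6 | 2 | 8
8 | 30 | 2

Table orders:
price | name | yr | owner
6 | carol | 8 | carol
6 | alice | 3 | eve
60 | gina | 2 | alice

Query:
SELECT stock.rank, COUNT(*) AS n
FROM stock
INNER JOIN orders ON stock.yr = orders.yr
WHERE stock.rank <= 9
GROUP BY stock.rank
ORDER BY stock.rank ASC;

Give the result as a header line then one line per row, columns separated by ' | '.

After JOIN orders (2 rows):
stock.score | stock.rank | stock.yr | orders.price | orders.name | orders.yr | orders.owner
6 | 2 | 8 | 6 | carol | 8 | carol
8 | 30 | 2 | 60 | gina | 2 | alice
After WHERE (1 rows):
stock.score | stock.rank | stock.yr | orders.price | orders.name | orders.yr | orders.owner
6 | 2 | 8 | 6 | carol | 8 | carol
After GROUP BY (1 rows):
stock.rank | n
2 | 1
After ORDER BY (1 rows):
stock.rank | n
2 | 1

== RESULT ==
stock.rank | n
2 | 1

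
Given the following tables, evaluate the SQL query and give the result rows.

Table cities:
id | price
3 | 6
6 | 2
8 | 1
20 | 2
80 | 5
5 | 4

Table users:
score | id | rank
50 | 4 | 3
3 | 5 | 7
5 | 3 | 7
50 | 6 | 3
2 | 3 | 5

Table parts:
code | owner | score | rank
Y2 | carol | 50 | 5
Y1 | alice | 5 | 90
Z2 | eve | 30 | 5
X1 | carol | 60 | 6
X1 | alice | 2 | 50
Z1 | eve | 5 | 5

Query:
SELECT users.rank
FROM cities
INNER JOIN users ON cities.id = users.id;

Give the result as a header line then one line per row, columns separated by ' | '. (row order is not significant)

== RESULT ==
users.rank
7
5
3
7

Derivation:
After JOIN users (4 rows):
cities.id | cities.price | users.score | users.id | users.rank
3 | 6 | 5 | 3 | 7
3 | 6 | 2 | 3 | 5
6 | 2 | 50 | 6 | 3
5 | 4 | 3 | 5 | 7
After SELECT (4 rows):
users.rank
7
5
3
7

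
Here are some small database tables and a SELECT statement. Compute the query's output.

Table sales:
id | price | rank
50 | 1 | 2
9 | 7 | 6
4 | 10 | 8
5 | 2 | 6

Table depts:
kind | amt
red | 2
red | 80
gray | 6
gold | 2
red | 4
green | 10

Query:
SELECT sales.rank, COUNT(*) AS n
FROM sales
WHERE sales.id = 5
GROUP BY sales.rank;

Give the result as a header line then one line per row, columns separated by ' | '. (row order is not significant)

After WHERE (1 rows):
sales.id | sales.price | sales.rank
5 | 2 | 6
After GROUP BY (1 rows):
sales.rank | n
6 | 1

== RESULT ==
sales.rank | n
6 | 1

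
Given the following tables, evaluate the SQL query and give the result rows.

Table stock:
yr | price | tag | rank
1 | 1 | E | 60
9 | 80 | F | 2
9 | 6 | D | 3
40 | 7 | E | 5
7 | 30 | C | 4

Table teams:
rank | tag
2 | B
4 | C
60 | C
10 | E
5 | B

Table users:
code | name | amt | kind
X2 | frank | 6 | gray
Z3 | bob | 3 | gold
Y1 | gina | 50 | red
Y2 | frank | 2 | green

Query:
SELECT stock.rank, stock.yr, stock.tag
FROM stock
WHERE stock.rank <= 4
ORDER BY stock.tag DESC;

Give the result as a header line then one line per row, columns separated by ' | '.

After WHERE (3 rows):
stock.yr | stock.price | stock.tag | stock.rank
9 | 80 | F | 2
9 | 6 | D | 3
7 | 30 | C | 4
After SELECT (3 rows):
stock.rank | stock.yr | stock.tag
2 | 9 | F
3 | 9 | D
4 | 7 | C
After ORDER BY (3 rows):
stock.rank | stock.yr | stock.tag
2 | 9 | F
3 | 9 | D
4 | 7 | C

== RESULT ==
stock.rank | stock.yr | stock.tag
2 | 9 | F
3 | 9 | D
4 | 7 | C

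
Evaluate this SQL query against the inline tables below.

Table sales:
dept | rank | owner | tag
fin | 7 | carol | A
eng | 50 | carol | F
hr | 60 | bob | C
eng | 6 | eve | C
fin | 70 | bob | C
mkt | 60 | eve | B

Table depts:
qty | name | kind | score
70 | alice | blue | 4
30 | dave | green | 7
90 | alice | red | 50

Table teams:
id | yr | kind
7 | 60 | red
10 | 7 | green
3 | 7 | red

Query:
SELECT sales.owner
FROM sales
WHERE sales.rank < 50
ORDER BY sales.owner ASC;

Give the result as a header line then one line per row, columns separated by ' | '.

After WHERE (2 rows):
sales.dept | sales.rank | sales.owner | sales.tag
fin | 7 | carol | A
eng | 6 | eve | C
After SELECT (2 rows):
sales.owner
carol
eve
After ORDER BY (2 rows):
sales.owner
carol
eve

== RESULT ==
sales.owner
carol
eve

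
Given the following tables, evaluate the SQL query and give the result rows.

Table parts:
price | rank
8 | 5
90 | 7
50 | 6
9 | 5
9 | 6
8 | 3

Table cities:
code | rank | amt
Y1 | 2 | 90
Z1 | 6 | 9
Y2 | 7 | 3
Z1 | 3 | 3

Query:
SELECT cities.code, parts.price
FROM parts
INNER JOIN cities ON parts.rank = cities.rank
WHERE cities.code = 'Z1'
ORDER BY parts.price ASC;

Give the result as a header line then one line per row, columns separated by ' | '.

== RESULT ==
cities.code | parts.price
Z1 | 8
Z1 | 9
Z1 | 50

Derivation:
After JOIN cities (4 rows):
parts.price | parts.rank | cities.code | cities.rank | cities.amt
90 | 7 | Y2 | 7 | 3
50 | 6 | Z1 | 6 | 9
9 | 6 | Z1 | 6 | 9
8 | 3 | Z1 | 3 | 3
After WHERE (3 rows):
parts.price | parts.rank | cities.code | cities.rank | cities.amt
50 | 6 | Z1 | 6 | 9
9 | 6 | Z1 | 6 | 9
8 | 3 | Z1 | 3 | 3
After SELECT (3 rows):
cities.code | parts.price
Z1 | 50
Z1 | 9
Z1 | 8
After ORDER BY (3 rows):
cities.code | parts.price
Z1 | 8
Z1 | 9
Z1 | 50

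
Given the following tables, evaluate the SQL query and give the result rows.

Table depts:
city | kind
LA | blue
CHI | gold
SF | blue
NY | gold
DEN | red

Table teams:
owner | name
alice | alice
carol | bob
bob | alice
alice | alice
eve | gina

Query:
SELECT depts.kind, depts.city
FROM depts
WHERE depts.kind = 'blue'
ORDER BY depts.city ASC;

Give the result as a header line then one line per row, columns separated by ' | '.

== RESULT ==
depts.kind | depts.city
blue | LA
blue | SF

Derivation:
After WHERE (2 rows):
depts.city | depts.kind
LA | blue
SF | blue
After SELECT (2 rows):
depts.kind | depts.city
blue | LA
blue | SF
After ORDER BY (2 rows):
depts.kind | depts.city
blue | LA
blue | SF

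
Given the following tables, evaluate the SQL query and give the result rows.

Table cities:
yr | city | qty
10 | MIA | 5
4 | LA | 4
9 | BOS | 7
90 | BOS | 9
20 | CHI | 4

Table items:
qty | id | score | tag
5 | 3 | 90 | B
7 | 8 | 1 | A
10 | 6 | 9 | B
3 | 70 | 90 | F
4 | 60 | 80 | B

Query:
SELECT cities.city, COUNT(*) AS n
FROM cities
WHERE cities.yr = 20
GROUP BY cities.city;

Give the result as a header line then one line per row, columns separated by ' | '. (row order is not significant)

After WHERE (1 rows):
cities.yr | cities.city | cities.qty
20 | CHI | 4
After GROUP BY (1 rows):
cities.city | n
CHI | 1

== RESULT ==
cities.city | n
CHI | 1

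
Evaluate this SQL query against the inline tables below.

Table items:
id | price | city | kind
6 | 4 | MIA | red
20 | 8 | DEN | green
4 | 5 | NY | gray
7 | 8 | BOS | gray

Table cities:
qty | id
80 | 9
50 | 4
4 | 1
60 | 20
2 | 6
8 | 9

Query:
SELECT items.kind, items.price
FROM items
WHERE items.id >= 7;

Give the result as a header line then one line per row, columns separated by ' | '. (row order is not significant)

== RESULT ==
items.kind | items.price
green | 8
gray | 8

Derivation:
After WHERE (2 rows):
items.id | items.price | items.city | items.kind
20 | 8 | DEN | green
7 | 8 | BOS | gray
After SELECT (2 rows):
items.kind | items.price
green | 8
gray | 8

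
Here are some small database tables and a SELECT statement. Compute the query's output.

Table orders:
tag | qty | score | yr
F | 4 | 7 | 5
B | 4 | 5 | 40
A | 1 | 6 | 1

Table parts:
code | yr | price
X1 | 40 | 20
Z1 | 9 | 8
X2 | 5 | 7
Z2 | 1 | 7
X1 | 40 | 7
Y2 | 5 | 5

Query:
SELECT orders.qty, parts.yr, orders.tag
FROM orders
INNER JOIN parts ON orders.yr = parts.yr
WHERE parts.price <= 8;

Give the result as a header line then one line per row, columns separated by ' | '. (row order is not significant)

== RESULT ==
orders.qty | parts.yr | orders.tag
4 | 5 | F
4 | 5 | F
4 | 40 | B
1 | 1 | A

Derivation:
After JOIN parts (5 rows):
orders.tag | orders.qty | orders.score | orders.yr | parts.code | parts.yr | parts.price
F | 4 | 7 | 5 | X2 | 5 | 7
F | 4 | 7 | 5 | Y2 | 5 | 5
B | 4 | 5 | 40 | X1 | 40 | 20
B | 4 | 5 | 40 | X1 | 40 | 7
A | 1 | 6 | 1 | Z2 | 1 | 7
After WHERE (4 rows):
orders.tag | orders.qty | orders.score | orders.yr | parts.code | parts.yr | parts.price
F | 4 | 7 | 5 | X2 | 5 | 7
F | 4 | 7 | 5 | Y2 | 5 | 5
B | 4 | 5 | 40 | X1 | 40 | 7
A | 1 | 6 | 1 | Z2 | 1 | 7
After SELECT (4 rows):
orders.qty | parts.yr | orders.tag
4 | 5 | F
4 | 5 | F
4 | 40 | B
1 | 1 | A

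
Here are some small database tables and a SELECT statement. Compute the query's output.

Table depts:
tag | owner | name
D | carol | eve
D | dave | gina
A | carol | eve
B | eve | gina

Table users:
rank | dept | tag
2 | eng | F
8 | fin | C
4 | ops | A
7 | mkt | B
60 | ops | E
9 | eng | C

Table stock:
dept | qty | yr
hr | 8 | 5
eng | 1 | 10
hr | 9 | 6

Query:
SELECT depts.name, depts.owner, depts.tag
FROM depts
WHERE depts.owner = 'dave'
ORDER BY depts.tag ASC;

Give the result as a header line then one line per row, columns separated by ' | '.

After WHERE (1 rows):
depts.tag | depts.owner | depts.name
D | dave | gina
After SELECT (1 rows):
depts.name | depts.owner | depts.tag
gina | dave | D
After ORDER BY (1 rows):
depts.name | depts.owner | depts.tag
gina | dave | D

== RESULT ==
depts.name | depts.owner | depts.tag
gina | dave | D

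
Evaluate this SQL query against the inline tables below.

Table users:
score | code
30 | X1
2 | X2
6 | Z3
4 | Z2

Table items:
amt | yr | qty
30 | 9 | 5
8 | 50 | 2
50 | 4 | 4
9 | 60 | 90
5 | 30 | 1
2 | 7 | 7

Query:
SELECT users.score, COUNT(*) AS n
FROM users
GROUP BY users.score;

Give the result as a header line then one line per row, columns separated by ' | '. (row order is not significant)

== RESULT ==
users.score | n
30 | 1
2 | 1
6 | 1
4 | 1

Derivation:
After GROUP BY (4 rows):
users.score | n
30 | 1
2 | 1
6 | 1
4 | 1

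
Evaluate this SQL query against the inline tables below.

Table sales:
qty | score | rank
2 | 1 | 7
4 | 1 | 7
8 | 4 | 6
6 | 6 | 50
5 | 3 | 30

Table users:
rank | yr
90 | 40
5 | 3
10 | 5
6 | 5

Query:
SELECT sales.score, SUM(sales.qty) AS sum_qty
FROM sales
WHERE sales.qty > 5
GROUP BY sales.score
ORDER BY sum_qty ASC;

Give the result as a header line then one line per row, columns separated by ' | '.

== RESULT ==
sales.score | sum_qty
6 | 6
4 | 8

Derivation:
After WHERE (2 rows):
sales.qty | sales.score | sales.rank
8 | 4 | 6
6 | 6 | 50
After GROUP BY (2 rows):
sales.score | sum_qty
4 | 8
6 | 6
After ORDER BY (2 rows):
sales.score | sum_qty
6 | 6
4 | 8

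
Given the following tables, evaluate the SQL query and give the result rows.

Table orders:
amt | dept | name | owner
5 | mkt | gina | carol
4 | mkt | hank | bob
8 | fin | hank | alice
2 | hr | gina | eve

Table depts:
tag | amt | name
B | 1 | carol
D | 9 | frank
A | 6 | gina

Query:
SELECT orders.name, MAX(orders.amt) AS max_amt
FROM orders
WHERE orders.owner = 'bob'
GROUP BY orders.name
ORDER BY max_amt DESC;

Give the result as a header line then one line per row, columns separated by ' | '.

After WHERE (1 rows):
orders.amt | orders.dept | orders.name | orders.owner
4 | mkt | hank | bob
After GROUP BY (1 rows):
orders.name | max_amt
hank | 4
After ORDER BY (1 rows):
orders.name | max_amt
hank | 4

== RESULT ==
orders.name | max_amt
hank | 4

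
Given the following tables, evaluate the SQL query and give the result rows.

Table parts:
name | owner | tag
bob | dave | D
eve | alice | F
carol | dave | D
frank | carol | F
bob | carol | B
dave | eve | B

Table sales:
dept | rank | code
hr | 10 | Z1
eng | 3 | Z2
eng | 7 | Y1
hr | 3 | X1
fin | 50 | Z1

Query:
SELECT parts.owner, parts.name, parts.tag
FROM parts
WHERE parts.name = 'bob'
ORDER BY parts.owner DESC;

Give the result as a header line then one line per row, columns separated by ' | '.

After WHERE (2 rows):
parts.name | parts.owner | parts.tag
bob | dave | D
bob | carol | B
After SELECT (2 rows):
parts.owner | parts.name | parts.tag
dave | bob | D
carol | bob | B
After ORDER BY (2 rows):
parts.owner | parts.name | parts.tag
dave | bob | D
carol | bob | B

== RESULT ==
parts.owner | parts.name | parts.tag
dave | bob | D
carol | bob | B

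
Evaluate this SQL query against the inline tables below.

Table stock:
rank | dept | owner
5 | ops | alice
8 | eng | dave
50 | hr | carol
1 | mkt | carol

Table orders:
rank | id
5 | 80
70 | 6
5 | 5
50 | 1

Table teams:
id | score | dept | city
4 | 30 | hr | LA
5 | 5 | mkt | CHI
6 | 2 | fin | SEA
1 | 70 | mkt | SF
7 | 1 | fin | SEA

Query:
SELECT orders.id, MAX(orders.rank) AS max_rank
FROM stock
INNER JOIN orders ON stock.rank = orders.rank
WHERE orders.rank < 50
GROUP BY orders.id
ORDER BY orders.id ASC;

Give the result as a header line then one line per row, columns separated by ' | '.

== RESULT ==
orders.id | max_rank
5 | 5
80 | 5

Derivation:
After JOIN orders (3 rows):
stock.rank | stock.dept | stock.owner | orders.rank | orders.id
5 | ops | alice | 5 | 80
5 | ops | alice | 5 | 5
50 | hr | carol | 50 | 1
After WHERE (2 rows):
stock.rank | stock.dept | stock.owner | orders.rank | orders.id
5 | ops | alice | 5 | 80
5 | ops | alice | 5 | 5
After GROUP BY (2 rows):
orders.id | max_rank
80 | 5
5 | 5
After ORDER BY (2 rows):
orders.id | max_rank
5 | 5
80 | 5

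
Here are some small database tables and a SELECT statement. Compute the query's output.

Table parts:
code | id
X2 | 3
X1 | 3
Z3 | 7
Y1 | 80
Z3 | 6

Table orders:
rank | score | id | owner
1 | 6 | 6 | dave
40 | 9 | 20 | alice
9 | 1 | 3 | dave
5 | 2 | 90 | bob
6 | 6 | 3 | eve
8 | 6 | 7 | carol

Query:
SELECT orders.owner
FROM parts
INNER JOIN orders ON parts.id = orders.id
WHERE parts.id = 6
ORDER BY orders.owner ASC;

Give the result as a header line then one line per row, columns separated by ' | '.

After JOIN orders (6 rows):
parts.code | parts.id | orders.rank | orders.score | orders.id | orders.owner
X2 | 3 | 9 | 1 | 3 | dave
X2 | 3 | 6 | 6 | 3 | eve
X1 | 3 | 9 | 1 | 3 | dave
X1 | 3 | 6 | 6 | 3 | eve
Z3 | 7 | 8 | 6 | 7 | carol
Z3 | 6 | 1 | 6 | 6 | dave
After WHERE (1 rows):
parts.code | parts.id | orders.rank | orders.score | orders.id | orders.owner
Z3 | 6 | 1 | 6 | 6 | dave
After SELECT (1 rows):
orders.owner
dave
After ORDER BY (1 rows):
orders.owner
dave

== RESULT ==
orders.owner
dave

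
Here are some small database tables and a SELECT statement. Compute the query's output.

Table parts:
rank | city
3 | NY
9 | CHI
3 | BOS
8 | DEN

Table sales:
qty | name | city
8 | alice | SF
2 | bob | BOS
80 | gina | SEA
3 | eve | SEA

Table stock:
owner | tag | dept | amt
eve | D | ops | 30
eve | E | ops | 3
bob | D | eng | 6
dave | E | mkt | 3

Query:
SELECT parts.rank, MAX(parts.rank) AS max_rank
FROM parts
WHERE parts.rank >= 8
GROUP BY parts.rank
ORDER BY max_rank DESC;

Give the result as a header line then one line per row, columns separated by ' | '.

== RESULT ==
parts.rank | max_rank
9 | 9
8 | 8

Derivation:
After WHERE (2 rows):
parts.rank | parts.city
9 | CHI
8 | DEN
After GROUP BY (2 rows):
parts.rank | max_rank
9 | 9
8 | 8
After ORDER BY (2 rows):
parts.rank | max_rank
9 | 9
8 | 8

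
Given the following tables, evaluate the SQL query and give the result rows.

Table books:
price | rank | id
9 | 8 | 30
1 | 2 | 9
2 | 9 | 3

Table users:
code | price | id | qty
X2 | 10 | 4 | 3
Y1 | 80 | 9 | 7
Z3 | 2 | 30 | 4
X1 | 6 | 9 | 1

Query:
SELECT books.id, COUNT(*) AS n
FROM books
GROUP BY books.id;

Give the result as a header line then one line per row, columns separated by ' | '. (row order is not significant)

== RESULT ==
books.id | n
30 | 1
9 | 1
3 | 1

Derivation:
After GROUP BY (3 rows):
books.id | n
30 | 1
9 | 1
3 | 1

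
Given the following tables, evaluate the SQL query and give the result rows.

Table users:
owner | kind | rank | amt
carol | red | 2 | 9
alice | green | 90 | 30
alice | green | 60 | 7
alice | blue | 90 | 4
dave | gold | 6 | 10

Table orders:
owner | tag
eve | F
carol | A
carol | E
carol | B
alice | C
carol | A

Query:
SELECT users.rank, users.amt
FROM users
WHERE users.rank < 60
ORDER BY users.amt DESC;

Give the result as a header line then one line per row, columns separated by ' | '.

== RESULT ==
users.rank | users.amt
6 | 10
2 | 9

Derivation:
After WHERE (2 rows):
users.owner | users.kind | users.rank | users.amt
carol | red | 2 | 9
dave | gold | 6 | 10
After SELECT (2 rows):
users.rank | users.amt
2 | 9
6 | 10
After ORDER BY (2 rows):
users.rank | users.amt
6 | 10
2 | 9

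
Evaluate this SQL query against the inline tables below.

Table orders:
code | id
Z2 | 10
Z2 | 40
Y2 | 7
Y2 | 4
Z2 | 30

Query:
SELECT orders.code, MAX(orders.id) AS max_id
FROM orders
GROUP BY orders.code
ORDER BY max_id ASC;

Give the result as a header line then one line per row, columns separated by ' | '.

== RESULT ==
orders.code | max_id
Y2 | 7
Z2 | 40

Derivation:
After GROUP BY (2 rows):
orders.code | max_id
Z2 | 40
Y2 | 7
After ORDER BY (2 rows):
orders.code | max_id
Y2 | 7
Z2 | 40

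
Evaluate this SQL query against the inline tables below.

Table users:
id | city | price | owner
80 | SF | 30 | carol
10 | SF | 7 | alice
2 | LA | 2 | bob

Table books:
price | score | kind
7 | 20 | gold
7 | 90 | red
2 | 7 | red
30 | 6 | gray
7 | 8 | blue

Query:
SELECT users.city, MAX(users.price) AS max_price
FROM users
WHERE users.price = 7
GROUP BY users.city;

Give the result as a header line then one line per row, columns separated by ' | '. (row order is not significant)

After WHERE (1 rows):
users.id | users.city | users.price | users.owner
10 | SF | 7 | alice
After GROUP BY (1 rows):
users.city | max_price
SF | 7

== RESULT ==
users.city | max_price
SF | 7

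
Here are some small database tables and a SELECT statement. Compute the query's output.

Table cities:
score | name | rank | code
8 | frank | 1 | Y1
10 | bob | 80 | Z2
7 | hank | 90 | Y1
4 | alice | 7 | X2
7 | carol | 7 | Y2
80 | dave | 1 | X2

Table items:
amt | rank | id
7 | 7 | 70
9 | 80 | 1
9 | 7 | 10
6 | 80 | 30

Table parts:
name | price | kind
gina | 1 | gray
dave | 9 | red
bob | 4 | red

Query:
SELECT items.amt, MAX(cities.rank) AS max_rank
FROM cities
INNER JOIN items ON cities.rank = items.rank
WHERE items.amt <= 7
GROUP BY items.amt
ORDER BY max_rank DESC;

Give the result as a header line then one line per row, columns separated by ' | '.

== RESULT ==
items.amt | max_rank
6 | 80
7 | 7

Derivation:
After JOIN items (6 rows):
cities.score | cities.name | cities.rank | cities.code | items.amt | items.rank | items.id
10 | bob | 80 | Z2 | 9 | 80 | 1
10 | bob | 80 | Z2 | 6 | 80 | 30
4 | alice | 7 | X2 | 7 | 7 | 70
4 | alice | 7 | X2 | 9 | 7 | 10
7 | carol | 7 | Y2 | 7 | 7 | 70
7 | carol | 7 | Y2 | 9 | 7 | 10
After WHERE (3 rows):
cities.score | cities.name | cities.rank | cities.code | items.amt | items.rank | items.id
10 | bob | 80 | Z2 | 6 | 80 | 30
4 | alice | 7 | X2 | 7 | 7 | 70
7 | carol | 7 | Y2 | 7 | 7 | 70
After GROUP BY (2 rows):
items.amt | max_rank
6 | 80
7 | 7
After ORDER BY (2 rows):
items.amt | max_rank
6 | 80
7 | 7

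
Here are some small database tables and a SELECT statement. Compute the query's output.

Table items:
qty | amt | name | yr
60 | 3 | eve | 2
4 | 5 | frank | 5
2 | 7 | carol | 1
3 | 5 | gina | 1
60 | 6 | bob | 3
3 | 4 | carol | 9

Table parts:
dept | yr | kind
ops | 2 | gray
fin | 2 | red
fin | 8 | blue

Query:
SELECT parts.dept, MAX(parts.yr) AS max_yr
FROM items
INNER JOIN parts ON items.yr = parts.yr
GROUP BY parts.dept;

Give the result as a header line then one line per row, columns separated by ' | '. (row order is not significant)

== RESULT ==
parts.dept | max_yr
ops | 2
fin | 2

Derivation:
After JOIN parts (2 rows):
items.qty | items.amt | items.name | items.yr | parts.dept | parts.yr | parts.kind
60 | 3 | eve | 2 | ops | 2 | gray
60 | 3 | eve | 2 | fin | 2 | red
After GROUP BY (2 rows):
parts.dept | max_yr
ops | 2
fin | 2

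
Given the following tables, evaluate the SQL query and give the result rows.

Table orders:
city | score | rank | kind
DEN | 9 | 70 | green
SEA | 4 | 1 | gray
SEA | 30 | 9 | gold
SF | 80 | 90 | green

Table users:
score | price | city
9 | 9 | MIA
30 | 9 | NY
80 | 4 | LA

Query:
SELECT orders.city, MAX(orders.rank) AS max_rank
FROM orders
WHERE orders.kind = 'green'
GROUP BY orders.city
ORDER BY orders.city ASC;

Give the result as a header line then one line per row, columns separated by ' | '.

After WHERE (2 rows):
orders.city | orders.score | orders.rank | orders.kind
DEN | 9 | 70 | green
SF | 80 | 90 | green
After GROUP BY (2 rows):
orders.city | max_rank
DEN | 70
SF | 90
After ORDER BY (2 rows):
orders.city | max_rank
DEN | 70
SF | 90

== RESULT ==
orders.city | max_rank
DEN | 70
SF | 90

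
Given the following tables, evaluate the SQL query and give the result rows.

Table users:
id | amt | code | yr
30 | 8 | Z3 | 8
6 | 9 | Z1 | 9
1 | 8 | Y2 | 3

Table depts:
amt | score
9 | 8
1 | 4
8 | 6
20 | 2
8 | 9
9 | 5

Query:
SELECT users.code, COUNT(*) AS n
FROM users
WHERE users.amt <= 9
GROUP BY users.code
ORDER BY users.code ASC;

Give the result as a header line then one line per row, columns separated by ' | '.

After WHERE (3 rows):
users.id | users.amt | users.code | users.yr
30 | 8 | Z3 | 8
6 | 9 | Z1 | 9
1 | 8 | Y2 | 3
After GROUP BY (3 rows):
users.code | n
Z3 | 1
Z1 | 1
Y2 | 1
After ORDER BY (3 rows):
users.code | n
Y2 | 1
Z1 | 1
Z3 | 1

== RESULT ==
users.code | n
Y2 | 1
Z1 | 1
Z3 | 1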